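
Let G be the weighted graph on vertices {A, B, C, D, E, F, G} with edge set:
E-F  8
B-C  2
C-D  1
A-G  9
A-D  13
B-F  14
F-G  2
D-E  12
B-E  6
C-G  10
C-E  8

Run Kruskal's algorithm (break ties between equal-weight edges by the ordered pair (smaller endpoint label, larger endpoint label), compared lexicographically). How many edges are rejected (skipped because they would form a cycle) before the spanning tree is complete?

Sort edges by weight, then run Kruskal:
C-D (1): add. Components now {A} {B} {C,D} {E} {F} {G}
B-C (2): add. Components now {A} {B,C,D} {E} {F} {G}
F-G (2): add. Components now {A} {B,C,D} {E} {F,G}
B-E (6): add. Components now {A} {B,C,D,E} {F,G}
C-E (8): skip — C and E already connected.
E-F (8): add. Components now {A} {B,C,D,E,F,G}
A-G (9): add. Components now {A,B,C,D,E,F,G}
Edges rejected before the tree was complete: 1.

1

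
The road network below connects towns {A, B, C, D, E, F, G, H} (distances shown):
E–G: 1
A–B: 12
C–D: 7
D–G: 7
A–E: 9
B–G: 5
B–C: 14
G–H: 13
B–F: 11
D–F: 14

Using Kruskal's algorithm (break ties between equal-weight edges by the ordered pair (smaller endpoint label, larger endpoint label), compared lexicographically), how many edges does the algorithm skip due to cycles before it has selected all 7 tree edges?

1

Sort edges by weight, then run Kruskal:
E–G (1): add — endpoints in different components.
B–G (5): add — endpoints in different components.
C–D (7): add — endpoints in different components.
D–G (7): add — endpoints in different components.
A–E (9): add — endpoints in different components.
B–F (11): add — endpoints in different components.
A–B (12): skip — A and B already connected.
G–H (13): add — endpoints in different components.
Edges rejected before the tree was complete: 1.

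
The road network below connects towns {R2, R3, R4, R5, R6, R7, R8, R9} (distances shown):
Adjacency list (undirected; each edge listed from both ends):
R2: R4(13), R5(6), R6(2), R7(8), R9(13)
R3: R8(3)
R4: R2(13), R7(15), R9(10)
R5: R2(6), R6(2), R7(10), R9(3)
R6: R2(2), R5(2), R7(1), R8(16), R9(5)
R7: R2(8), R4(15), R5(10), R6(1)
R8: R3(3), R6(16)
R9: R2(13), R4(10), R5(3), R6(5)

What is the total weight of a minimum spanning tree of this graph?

Prim's algorithm from R4:
Step 1: cheapest edge leaving the tree is R4-R9 (10); add R9.
Step 2: cheapest edge leaving the tree is R5-R9 (3); add R5.
Step 3: cheapest edge leaving the tree is R5-R6 (2); add R6.
Step 4: cheapest edge leaving the tree is R6-R7 (1); add R7.
Step 5: cheapest edge leaving the tree is R2-R6 (2); add R2.
Step 6: cheapest edge leaving the tree is R6-R8 (16); add R8.
Step 7: cheapest edge leaving the tree is R3-R8 (3); add R3.
MST edges: R4-R9, R5-R9, R5-R6, R6-R7, R2-R6, R6-R8, R3-R8; total weight 10+3+2+1+2+16+3 = 37.

37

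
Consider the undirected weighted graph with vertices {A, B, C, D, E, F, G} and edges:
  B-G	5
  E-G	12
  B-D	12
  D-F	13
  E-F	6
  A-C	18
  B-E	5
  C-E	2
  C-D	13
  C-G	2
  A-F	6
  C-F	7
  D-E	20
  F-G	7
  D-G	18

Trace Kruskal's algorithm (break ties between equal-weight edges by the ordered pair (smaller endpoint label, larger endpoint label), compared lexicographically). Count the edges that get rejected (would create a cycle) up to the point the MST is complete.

Sort edges by weight, then run Kruskal:
C-E (2): add. Components now {A} {B} {C,E} {D} {F} {G}
C-G (2): add. Components now {A} {B} {C,E,G} {D} {F}
B-E (5): add. Components now {A} {B,C,E,G} {D} {F}
B-G (5): skip — B and G already connected.
A-F (6): add. Components now {A,F} {B,C,E,G} {D}
E-F (6): add. Components now {A,B,C,E,F,G} {D}
C-F (7): skip — C and F already connected.
F-G (7): skip — F and G already connected.
B-D (12): add. Components now {A,B,C,D,E,F,G}
Edges rejected before the tree was complete: 3.

3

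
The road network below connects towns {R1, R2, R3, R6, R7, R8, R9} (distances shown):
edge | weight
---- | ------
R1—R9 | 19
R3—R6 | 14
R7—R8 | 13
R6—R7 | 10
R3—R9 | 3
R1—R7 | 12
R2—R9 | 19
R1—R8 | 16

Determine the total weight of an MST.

Grow the tree from R7 using Prim:
Step 1: frontier [R6—R7 10, R1—R7 12, R7—R8 13] → take R6—R7 (10); add R6.
Step 2: frontier [R3—R6 14, R1—R7 12, R7—R8 13] → take R1—R7 (12); add R1.
Step 3: frontier [R1—R8 16, R1—R9 19, R3—R6 14, R7—R8 13] → take R7—R8 (13); add R8.
Step 4: frontier [R1—R9 19, R3—R6 14] → take R3—R6 (14); add R3.
Step 5: frontier [R1—R9 19, R3—R9 3] → take R3—R9 (3); add R9.
Step 6: frontier [R2—R9 19] → take R2—R9 (19); add R2.
MST edges: R6—R7, R1—R7, R7—R8, R3—R6, R3—R9, R2—R9; total weight 10+12+13+14+3+19 = 71.

71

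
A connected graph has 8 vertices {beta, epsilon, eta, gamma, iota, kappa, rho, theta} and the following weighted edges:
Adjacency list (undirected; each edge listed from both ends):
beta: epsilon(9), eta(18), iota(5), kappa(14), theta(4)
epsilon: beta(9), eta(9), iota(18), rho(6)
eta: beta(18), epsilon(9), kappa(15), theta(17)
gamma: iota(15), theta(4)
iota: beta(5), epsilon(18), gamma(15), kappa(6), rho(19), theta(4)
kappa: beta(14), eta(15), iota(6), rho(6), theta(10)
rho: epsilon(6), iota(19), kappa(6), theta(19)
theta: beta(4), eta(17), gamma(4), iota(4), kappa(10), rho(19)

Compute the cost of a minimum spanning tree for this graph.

39

Kruskal's algorithm — process edges by increasing weight (ties by edge label):
beta theta (4): add — endpoints in different components.
gamma theta (4): add — endpoints in different components.
iota theta (4): add — endpoints in different components.
beta iota (5): skip — beta and iota already connected.
epsilon rho (6): add — endpoints in different components.
iota kappa (6): add — endpoints in different components.
kappa rho (6): add — endpoints in different components.
beta epsilon (9): skip — epsilon and beta already connected.
epsilon eta (9): add — endpoints in different components.
MST edges: beta theta, gamma theta, iota theta, epsilon rho, iota kappa, kappa rho, epsilon eta; total weight 4+4+4+6+6+6+9 = 39.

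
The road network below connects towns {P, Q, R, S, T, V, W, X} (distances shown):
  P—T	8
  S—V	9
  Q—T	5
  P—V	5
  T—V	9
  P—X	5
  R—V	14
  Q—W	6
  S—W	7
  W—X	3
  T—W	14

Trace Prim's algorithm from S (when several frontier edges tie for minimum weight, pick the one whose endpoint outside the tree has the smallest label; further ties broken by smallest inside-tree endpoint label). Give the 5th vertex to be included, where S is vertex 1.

Prim, starting at S.
Step 1: cheapest edge leaving the tree is S—W (7); add W.
Step 2: cheapest edge leaving the tree is W—X (3); add X.
Step 3: cheapest edge leaving the tree is P—X (5); add P.
Step 4: cheapest edge leaving the tree is P—V (5); add V.
Step 5: cheapest edge leaving the tree is Q—W (6); add Q.
Step 6: cheapest edge leaving the tree is Q—T (5); add T.
Step 7: cheapest edge leaving the tree is R—V (14); add R.
Vertex order: S, W, X, P, V, Q, T, R. The 5th vertex is V.

V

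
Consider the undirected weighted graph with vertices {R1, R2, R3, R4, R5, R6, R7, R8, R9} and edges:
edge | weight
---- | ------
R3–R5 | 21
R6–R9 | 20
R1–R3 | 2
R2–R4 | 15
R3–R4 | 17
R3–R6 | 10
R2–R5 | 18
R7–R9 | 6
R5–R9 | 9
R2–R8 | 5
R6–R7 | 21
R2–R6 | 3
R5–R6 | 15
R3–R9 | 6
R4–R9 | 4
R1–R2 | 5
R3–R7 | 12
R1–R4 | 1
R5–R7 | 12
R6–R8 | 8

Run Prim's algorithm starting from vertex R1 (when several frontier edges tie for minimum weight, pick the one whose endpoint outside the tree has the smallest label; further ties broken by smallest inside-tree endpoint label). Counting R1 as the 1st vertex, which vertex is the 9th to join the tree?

Prim's algorithm from R1:
Step 1: cheapest edge leaving the tree is R1–R4 (1); add R4.
Step 2: cheapest edge leaving the tree is R1–R3 (2); add R3.
Step 3: cheapest edge leaving the tree is R4–R9 (4); add R9.
Step 4: cheapest edge leaving the tree is R1–R2 (5); add R2.
Step 5: cheapest edge leaving the tree is R2–R6 (3); add R6.
Step 6: cheapest edge leaving the tree is R2–R8 (5); add R8.
Step 7: cheapest edge leaving the tree is R7–R9 (6); add R7.
Step 8: cheapest edge leaving the tree is R5–R9 (9); add R5.
Vertex order: R1, R4, R3, R9, R2, R6, R8, R7, R5. The 9th vertex is R5.

R5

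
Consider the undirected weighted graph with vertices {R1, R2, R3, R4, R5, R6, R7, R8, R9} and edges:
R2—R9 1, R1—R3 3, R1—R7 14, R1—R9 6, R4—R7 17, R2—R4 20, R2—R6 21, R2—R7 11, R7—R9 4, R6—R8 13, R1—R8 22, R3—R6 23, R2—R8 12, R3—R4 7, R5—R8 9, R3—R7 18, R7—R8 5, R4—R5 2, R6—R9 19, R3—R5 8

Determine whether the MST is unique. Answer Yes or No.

Yes

Kruskal's algorithm — process edges by increasing weight (ties by edge label):
R2—R9 (1): add — endpoints in different components.
R4—R5 (2): add — endpoints in different components.
R1—R3 (3): add — endpoints in different components.
R7—R9 (4): add — endpoints in different components.
R7—R8 (5): add — endpoints in different components.
R1—R9 (6): add — endpoints in different components.
R3—R4 (7): add — endpoints in different components.
R3—R5 (8): skip — R3 and R5 already connected.
R5—R8 (9): skip — R5 and R8 already connected.
R2—R7 (11): skip — R7 and R2 already connected.
R2—R8 (12): skip — R8 and R2 already connected.
R6—R8 (13): add — endpoints in different components.
Every non-tree edge has weight strictly greater than the heaviest edge on the tree path between its endpoints, so the MST is unique.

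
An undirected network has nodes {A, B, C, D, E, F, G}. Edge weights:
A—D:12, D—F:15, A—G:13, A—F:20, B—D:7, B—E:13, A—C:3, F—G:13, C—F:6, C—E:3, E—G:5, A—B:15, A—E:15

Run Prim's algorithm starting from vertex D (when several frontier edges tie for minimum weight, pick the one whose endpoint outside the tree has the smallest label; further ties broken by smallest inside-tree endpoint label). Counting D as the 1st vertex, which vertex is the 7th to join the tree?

F

Prim's algorithm from D:
Step 1: cheapest edge leaving the tree is B—D (7); add B.
Step 2: cheapest edge leaving the tree is A—D (12); add A.
Step 3: cheapest edge leaving the tree is A—C (3); add C.
Step 4: cheapest edge leaving the tree is C—E (3); add E.
Step 5: cheapest edge leaving the tree is E—G (5); add G.
Step 6: cheapest edge leaving the tree is C—F (6); add F.
Vertex order: D, B, A, C, E, G, F. The 7th vertex is F.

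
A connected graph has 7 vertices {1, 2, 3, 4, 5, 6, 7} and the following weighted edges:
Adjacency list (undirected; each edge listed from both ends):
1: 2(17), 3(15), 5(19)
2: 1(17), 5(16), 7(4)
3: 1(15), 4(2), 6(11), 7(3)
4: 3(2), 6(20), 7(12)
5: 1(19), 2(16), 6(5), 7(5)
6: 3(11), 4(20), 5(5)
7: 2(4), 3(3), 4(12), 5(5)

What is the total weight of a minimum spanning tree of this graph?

Kruskal: consider edges lightest-first.
3–4 (2): add. Components now {1} {2} {3,4} {5} {6} {7}
3–7 (3): add. Components now {1} {2} {3,4,7} {5} {6}
2–7 (4): add. Components now {1} {2,3,4,7} {5} {6}
5–6 (5): add. Components now {1} {2,3,4,7} {5,6}
5–7 (5): add. Components now {1} {2,3,4,5,6,7}
3–6 (11): skip — 3 and 6 already connected.
4–7 (12): skip — 4 and 7 already connected.
1–3 (15): add. Components now {1,2,3,4,5,6,7}
MST edges: 3–4, 3–7, 2–7, 5–6, 5–7, 1–3; total weight 2+3+4+5+5+15 = 34.

34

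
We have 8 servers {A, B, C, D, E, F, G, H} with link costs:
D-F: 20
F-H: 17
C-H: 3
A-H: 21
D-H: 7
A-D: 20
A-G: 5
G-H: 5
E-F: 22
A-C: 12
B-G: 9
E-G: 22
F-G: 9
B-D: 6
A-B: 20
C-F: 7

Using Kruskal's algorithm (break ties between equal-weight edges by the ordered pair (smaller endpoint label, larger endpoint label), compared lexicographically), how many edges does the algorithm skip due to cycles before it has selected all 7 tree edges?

Kruskal: consider edges lightest-first.
C-H (3): add — endpoints in different components.
A-G (5): add — endpoints in different components.
G-H (5): add — endpoints in different components.
B-D (6): add — endpoints in different components.
C-F (7): add — endpoints in different components.
D-H (7): add — endpoints in different components.
B-G (9): skip — B and G already connected.
F-G (9): skip — F and G already connected.
A-C (12): skip — A and C already connected.
F-H (17): skip — F and H already connected.
A-B (20): skip — A and B already connected.
A-D (20): skip — A and D already connected.
D-F (20): skip — D and F already connected.
A-H (21): skip — A and H already connected.
E-F (22): add — endpoints in different components.
Edges rejected before the tree was complete: 8.

8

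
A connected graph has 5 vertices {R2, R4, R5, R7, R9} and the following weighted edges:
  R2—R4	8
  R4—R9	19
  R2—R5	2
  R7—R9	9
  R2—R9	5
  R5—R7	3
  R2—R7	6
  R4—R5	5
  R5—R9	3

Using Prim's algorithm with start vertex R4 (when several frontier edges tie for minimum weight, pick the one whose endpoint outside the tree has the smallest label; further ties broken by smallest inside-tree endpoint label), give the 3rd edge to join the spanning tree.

R5-R7

Grow the tree from R4 using Prim:
Step 1: cheapest edge leaving the tree is R4—R5 (5); add R5.
Step 2: cheapest edge leaving the tree is R2—R5 (2); add R2.
Step 3: cheapest edge leaving the tree is R5—R7 (3); add R7.
Step 4: cheapest edge leaving the tree is R5—R9 (3); add R9.
The 3rd edge added is R5—R7.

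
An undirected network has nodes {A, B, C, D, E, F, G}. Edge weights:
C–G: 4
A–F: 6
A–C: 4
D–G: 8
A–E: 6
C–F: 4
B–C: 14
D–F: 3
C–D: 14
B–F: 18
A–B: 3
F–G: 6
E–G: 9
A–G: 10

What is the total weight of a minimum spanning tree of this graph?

24

Grow the tree from G using Prim:
Step 1: frontier [C–G 4, F–G 6, D–G 8, E–G 9, A–G 10] → take C–G (4); add C.
Step 2: frontier [A–C 4, C–F 4, B–C 14, C–D 14, F–G 6, D–G 8, E–G 9, A–G 10] → take A–C (4); add A.
Step 3: frontier [A–B 3, A–E 6, A–F 6, C–F 4, B–C 14, C–D 14, F–G 6, D–G 8, E–G 9] → take A–B (3); add B.
Step 4: frontier [A–E 6, A–F 6, B–F 18, C–F 4, C–D 14, F–G 6, D–G 8, E–G 9] → take C–F (4); add F.
Step 5: frontier [A–E 6, C–D 14, D–F 3, D–G 8, E–G 9] → take D–F (3); add D.
Step 6: frontier [A–E 6, E–G 9] → take A–E (6); add E.
MST edges: C–G, A–C, A–B, C–F, D–F, A–E; total weight 4+4+3+4+3+6 = 24.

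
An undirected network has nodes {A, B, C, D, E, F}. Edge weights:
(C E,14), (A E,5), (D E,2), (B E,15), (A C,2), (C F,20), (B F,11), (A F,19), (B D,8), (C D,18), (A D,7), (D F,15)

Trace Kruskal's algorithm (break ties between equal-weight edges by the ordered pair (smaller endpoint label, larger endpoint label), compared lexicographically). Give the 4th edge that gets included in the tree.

Sort edges by weight, then run Kruskal:
A C (2): add — endpoints in different components.
D E (2): add — endpoints in different components.
A E (5): add — endpoints in different components.
A D (7): skip — A and D already connected.
B D (8): add — endpoints in different components.
B F (11): add — endpoints in different components.
The 4th edge added is B D.

B-D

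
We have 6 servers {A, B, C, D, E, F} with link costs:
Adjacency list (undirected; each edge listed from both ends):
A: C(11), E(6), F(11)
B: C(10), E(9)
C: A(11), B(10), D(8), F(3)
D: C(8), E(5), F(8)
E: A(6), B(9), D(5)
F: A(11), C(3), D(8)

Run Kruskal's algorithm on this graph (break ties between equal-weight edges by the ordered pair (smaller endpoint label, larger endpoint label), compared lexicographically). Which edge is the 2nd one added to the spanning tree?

Kruskal's algorithm — process edges by increasing weight (ties by edge label):
C-F (3): add — endpoints in different components.
D-E (5): add — endpoints in different components.
A-E (6): add — endpoints in different components.
C-D (8): add — endpoints in different components.
D-F (8): skip — D and F already connected.
B-E (9): add — endpoints in different components.
The 2nd edge added is D-E.

D-E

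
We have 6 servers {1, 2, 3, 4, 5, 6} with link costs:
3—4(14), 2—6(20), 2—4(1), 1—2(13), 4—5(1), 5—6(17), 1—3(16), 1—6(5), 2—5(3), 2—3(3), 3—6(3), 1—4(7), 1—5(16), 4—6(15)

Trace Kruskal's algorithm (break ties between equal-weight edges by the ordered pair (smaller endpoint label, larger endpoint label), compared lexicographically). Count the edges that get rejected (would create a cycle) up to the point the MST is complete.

Sort edges by weight, then run Kruskal:
2—4 (1): add — endpoints in different components.
4—5 (1): add — endpoints in different components.
2—3 (3): add — endpoints in different components.
2—5 (3): skip — 2 and 5 already connected.
3—6 (3): add — endpoints in different components.
1—6 (5): add — endpoints in different components.
Edges rejected before the tree was complete: 1.

1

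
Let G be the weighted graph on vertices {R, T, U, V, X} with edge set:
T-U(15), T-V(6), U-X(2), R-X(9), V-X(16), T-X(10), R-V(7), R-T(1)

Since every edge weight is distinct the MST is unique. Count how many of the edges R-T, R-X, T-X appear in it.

2

Kruskal: consider edges lightest-first.
R-T (1): add. Components now {R,T} {V} {U} {X}
U-X (2): add. Components now {R,T} {V} {U,X}
T-V (6): add. Components now {R,T,V} {U,X}
R-V (7): skip — R and V already connected.
R-X (9): add. Components now {R,T,U,V,X}
MST edge set: {R-T, U-X, T-V, R-X}.
Of the listed edges, {R-T, R-X} are in the MST → 2.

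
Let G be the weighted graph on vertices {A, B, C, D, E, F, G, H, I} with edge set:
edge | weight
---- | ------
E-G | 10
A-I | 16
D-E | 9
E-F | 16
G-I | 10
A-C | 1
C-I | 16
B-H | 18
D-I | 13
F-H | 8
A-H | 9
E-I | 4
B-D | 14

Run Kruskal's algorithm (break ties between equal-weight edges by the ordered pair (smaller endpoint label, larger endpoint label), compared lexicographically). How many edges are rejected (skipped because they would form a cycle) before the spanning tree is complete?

2

Kruskal: consider edges lightest-first.
A-C (1): add — endpoints in different components.
E-I (4): add — endpoints in different components.
F-H (8): add — endpoints in different components.
A-H (9): add — endpoints in different components.
D-E (9): add — endpoints in different components.
E-G (10): add — endpoints in different components.
G-I (10): skip — G and I already connected.
D-I (13): skip — D and I already connected.
B-D (14): add — endpoints in different components.
A-I (16): add — endpoints in different components.
Edges rejected before the tree was complete: 2.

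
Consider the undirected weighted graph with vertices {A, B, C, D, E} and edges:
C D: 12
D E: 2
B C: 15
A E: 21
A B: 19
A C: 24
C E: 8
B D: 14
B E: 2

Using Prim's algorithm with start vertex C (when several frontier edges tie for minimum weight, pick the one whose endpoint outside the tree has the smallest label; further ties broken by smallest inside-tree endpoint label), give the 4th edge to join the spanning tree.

A-B

Prim, starting at C.
Step 1: frontier [C E 8, C D 12, B C 15, A C 24] → take C E (8); add E.
Step 2: frontier [C D 12, B C 15, A C 24, B E 2, D E 2, A E 21] → take B E (2); add B.
Step 3: frontier [B D 14, A B 19, C D 12, A C 24, D E 2, A E 21] → take D E (2); add D.
Step 4: frontier [A B 19, A C 24, A E 21] → take A B (19); add A.
The 4th edge added is A B.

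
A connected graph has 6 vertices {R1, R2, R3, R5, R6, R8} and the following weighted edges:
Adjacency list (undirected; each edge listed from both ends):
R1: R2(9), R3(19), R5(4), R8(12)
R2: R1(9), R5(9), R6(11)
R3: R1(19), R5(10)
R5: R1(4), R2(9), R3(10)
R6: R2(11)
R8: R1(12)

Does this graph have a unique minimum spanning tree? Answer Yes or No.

No

Kruskal: consider edges lightest-first.
R1—R5 (4): add. Components now {R6} {R3} {R2} {R1,R5} {R8}
R1—R2 (9): add. Components now {R6} {R3} {R1,R2,R5} {R8}
R2—R5 (9): skip — R2 and R5 already connected.
R3—R5 (10): add. Components now {R6} {R1,R2,R3,R5} {R8}
R2—R6 (11): add. Components now {R1,R2,R3,R5,R6} {R8}
R1—R8 (12): add. Components now {R1,R2,R3,R5,R6,R8}
Non-tree edge R2—R5 has weight 9, equal to the heaviest edge on its tree cycle — swapping gives another MST of the same weight. Not unique.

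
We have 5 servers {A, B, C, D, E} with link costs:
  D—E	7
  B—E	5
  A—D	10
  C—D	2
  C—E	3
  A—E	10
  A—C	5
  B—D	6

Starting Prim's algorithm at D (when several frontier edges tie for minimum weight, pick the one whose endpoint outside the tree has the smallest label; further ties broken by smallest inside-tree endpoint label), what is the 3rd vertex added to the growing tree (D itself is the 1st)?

Prim, starting at D.
Step 1: frontier [C—D 2, B—D 6, D—E 7, A—D 10] → take C—D (2); add C.
Step 2: frontier [C—E 3, A—C 5, B—D 6, D—E 7, A—D 10] → take C—E (3); add E.
Step 3: frontier [A—C 5, B—D 6, A—D 10, B—E 5, A—E 10] → take A—C (5); add A.
Step 4: frontier [B—D 6, B—E 5] → take B—E (5); add B.
Vertex order: D, C, E, A, B. The 3rd vertex is E.

E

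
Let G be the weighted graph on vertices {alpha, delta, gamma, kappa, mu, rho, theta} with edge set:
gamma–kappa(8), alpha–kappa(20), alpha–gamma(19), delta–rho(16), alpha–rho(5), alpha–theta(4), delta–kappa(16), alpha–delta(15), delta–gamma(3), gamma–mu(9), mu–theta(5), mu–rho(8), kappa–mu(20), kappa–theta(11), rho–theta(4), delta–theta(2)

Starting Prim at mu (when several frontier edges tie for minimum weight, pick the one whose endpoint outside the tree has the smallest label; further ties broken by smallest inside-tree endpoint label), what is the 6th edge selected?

gamma-kappa

Prim, starting at mu.
Step 1: cheapest edge leaving the tree is mu–theta (5); add theta.
Step 2: cheapest edge leaving the tree is delta–theta (2); add delta.
Step 3: cheapest edge leaving the tree is delta–gamma (3); add gamma.
Step 4: cheapest edge leaving the tree is alpha–theta (4); add alpha.
Step 5: cheapest edge leaving the tree is rho–theta (4); add rho.
Step 6: cheapest edge leaving the tree is gamma–kappa (8); add kappa.
The 6th edge added is gamma–kappa.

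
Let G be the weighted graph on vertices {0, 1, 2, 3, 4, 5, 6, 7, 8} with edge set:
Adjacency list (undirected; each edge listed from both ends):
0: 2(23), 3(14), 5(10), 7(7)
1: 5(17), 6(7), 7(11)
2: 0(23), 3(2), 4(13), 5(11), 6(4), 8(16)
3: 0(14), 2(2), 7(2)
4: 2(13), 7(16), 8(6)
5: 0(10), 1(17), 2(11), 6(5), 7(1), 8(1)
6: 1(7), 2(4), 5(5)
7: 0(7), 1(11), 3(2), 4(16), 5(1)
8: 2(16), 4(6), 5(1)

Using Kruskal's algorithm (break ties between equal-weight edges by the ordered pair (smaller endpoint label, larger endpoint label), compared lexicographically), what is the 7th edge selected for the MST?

0-7

Kruskal's algorithm — process edges by increasing weight (ties by edge label):
5-7 (1): add — endpoints in different components.
5-8 (1): add — endpoints in different components.
2-3 (2): add — endpoints in different components.
3-7 (2): add — endpoints in different components.
2-6 (4): add — endpoints in different components.
5-6 (5): skip — 5 and 6 already connected.
4-8 (6): add — endpoints in different components.
0-7 (7): add — endpoints in different components.
1-6 (7): add — endpoints in different components.
The 7th edge added is 0-7.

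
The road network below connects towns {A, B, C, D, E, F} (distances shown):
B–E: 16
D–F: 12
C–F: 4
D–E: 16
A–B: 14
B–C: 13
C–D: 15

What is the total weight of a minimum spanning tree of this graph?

Prim's algorithm from B:
Step 1: cheapest edge leaving the tree is B–C (13); add C.
Step 2: cheapest edge leaving the tree is C–F (4); add F.
Step 3: cheapest edge leaving the tree is D–F (12); add D.
Step 4: cheapest edge leaving the tree is A–B (14); add A.
Step 5: cheapest edge leaving the tree is B–E (16); add E.
MST edges: B–C, C–F, D–F, A–B, B–E; total weight 13+4+12+14+16 = 59.

59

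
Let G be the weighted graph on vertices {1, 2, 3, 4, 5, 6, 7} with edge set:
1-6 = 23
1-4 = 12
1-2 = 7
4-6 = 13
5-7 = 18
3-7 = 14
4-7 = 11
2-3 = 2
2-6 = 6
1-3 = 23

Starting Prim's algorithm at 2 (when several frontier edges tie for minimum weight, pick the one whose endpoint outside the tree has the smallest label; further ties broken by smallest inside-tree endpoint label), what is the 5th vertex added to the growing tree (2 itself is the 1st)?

4

Grow the tree from 2 using Prim:
Step 1: cheapest edge leaving the tree is 2-3 (2); add 3.
Step 2: cheapest edge leaving the tree is 2-6 (6); add 6.
Step 3: cheapest edge leaving the tree is 1-2 (7); add 1.
Step 4: cheapest edge leaving the tree is 1-4 (12); add 4.
Step 5: cheapest edge leaving the tree is 4-7 (11); add 7.
Step 6: cheapest edge leaving the tree is 5-7 (18); add 5.
Vertex order: 2, 3, 6, 1, 4, 7, 5. The 5th vertex is 4.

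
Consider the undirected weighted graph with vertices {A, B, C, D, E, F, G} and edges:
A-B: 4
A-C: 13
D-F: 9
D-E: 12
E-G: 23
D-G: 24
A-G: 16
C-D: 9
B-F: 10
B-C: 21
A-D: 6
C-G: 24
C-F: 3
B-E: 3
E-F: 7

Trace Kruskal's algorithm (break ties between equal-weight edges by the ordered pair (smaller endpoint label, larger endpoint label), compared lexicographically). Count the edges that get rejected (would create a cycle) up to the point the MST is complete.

5

Kruskal's algorithm — process edges by increasing weight (ties by edge label):
B-E (3): add. Components now {A} {B,E} {C} {D} {F} {G}
C-F (3): add. Components now {A} {B,E} {C,F} {D} {G}
A-B (4): add. Components now {A,B,E} {C,F} {D} {G}
A-D (6): add. Components now {A,B,D,E} {C,F} {G}
E-F (7): add. Components now {A,B,C,D,E,F} {G}
C-D (9): skip — C and D already connected.
D-F (9): skip — D and F already connected.
B-F (10): skip — B and F already connected.
D-E (12): skip — D and E already connected.
A-C (13): skip — A and C already connected.
A-G (16): add. Components now {A,B,C,D,E,F,G}
Edges rejected before the tree was complete: 5.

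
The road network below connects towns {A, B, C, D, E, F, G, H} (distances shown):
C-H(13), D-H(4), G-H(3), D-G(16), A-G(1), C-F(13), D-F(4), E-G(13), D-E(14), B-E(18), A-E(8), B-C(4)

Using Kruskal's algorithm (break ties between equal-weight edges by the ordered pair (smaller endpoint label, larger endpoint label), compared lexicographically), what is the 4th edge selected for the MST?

D-F

Kruskal's algorithm — process edges by increasing weight (ties by edge label):
A-G (1): add — endpoints in different components.
G-H (3): add — endpoints in different components.
B-C (4): add — endpoints in different components.
D-F (4): add — endpoints in different components.
D-H (4): add — endpoints in different components.
A-E (8): add — endpoints in different components.
C-F (13): add — endpoints in different components.
The 4th edge added is D-F.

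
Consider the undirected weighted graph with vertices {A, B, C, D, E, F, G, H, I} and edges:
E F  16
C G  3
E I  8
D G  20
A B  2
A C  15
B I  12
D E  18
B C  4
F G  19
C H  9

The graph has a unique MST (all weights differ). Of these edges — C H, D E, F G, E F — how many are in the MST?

3

Kruskal: consider edges lightest-first.
A B (2): add — endpoints in different components.
C G (3): add — endpoints in different components.
B C (4): add — endpoints in different components.
E I (8): add — endpoints in different components.
C H (9): add — endpoints in different components.
B I (12): add — endpoints in different components.
A C (15): skip — A and C already connected.
E F (16): add — endpoints in different components.
D E (18): add — endpoints in different components.
MST edge set: {A B, C G, B C, E I, C H, B I, E F, D E}.
Of the listed edges, {C H, D E, E F} are in the MST → 3.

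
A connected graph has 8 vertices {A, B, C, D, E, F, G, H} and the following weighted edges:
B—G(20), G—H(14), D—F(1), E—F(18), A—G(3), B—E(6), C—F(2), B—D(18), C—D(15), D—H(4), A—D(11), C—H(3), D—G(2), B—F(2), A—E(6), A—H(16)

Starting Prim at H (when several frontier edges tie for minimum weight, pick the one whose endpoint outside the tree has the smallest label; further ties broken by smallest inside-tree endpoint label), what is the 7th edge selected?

A-E

Prim, starting at H.
Step 1: cheapest edge leaving the tree is C—H (3); add C.
Step 2: cheapest edge leaving the tree is C—F (2); add F.
Step 3: cheapest edge leaving the tree is D—F (1); add D.
Step 4: cheapest edge leaving the tree is B—F (2); add B.
Step 5: cheapest edge leaving the tree is D—G (2); add G.
Step 6: cheapest edge leaving the tree is A—G (3); add A.
Step 7: cheapest edge leaving the tree is A—E (6); add E.
The 7th edge added is A—E.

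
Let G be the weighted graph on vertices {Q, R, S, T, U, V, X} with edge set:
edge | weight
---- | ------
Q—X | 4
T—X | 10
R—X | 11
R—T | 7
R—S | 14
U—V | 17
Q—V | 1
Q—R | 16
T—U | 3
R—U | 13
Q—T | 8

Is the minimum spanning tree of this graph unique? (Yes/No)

Yes

Kruskal: consider edges lightest-first.
Q—V (1): add. Components now {T} {Q,V} {S} {R} {U} {X}
T—U (3): add. Components now {T,U} {Q,V} {S} {R} {X}
Q—X (4): add. Components now {T,U} {Q,V,X} {S} {R}
R—T (7): add. Components now {R,T,U} {Q,V,X} {S}
Q—T (8): add. Components now {Q,R,T,U,V,X} {S}
T—X (10): skip — T and X already connected.
R—X (11): skip — R and X already connected.
R—U (13): skip — R and U already connected.
R—S (14): add. Components now {Q,R,S,T,U,V,X}
Every non-tree edge has weight strictly greater than the heaviest edge on the tree path between its endpoints, so the MST is unique.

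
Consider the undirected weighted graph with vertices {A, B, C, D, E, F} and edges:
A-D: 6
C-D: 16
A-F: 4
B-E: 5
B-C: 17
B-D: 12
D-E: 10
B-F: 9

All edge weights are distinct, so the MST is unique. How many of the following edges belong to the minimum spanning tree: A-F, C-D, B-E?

3

Kruskal: consider edges lightest-first.
A-F (4): add — endpoints in different components.
B-E (5): add — endpoints in different components.
A-D (6): add — endpoints in different components.
B-F (9): add — endpoints in different components.
D-E (10): skip — D and E already connected.
B-D (12): skip — B and D already connected.
C-D (16): add — endpoints in different components.
MST edge set: {A-F, B-E, A-D, B-F, C-D}.
Of the listed edges, {A-F, C-D, B-E} are in the MST → 3.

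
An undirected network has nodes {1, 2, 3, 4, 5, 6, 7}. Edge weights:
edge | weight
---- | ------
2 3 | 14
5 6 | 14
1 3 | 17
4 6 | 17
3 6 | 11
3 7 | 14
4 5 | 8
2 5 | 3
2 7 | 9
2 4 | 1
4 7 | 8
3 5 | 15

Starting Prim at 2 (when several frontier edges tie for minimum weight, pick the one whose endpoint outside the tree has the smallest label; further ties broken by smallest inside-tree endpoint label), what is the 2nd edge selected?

Prim, starting at 2.
Step 1: frontier [2 4 1, 2 5 3, 2 7 9, 2 3 14] → take 2 4 (1); add 4.
Step 2: frontier [2 5 3, 2 7 9, 2 3 14, 4 5 8, 4 7 8, 4 6 17] → take 2 5 (3); add 5.
Step 3: frontier [2 7 9, 2 3 14, 4 7 8, 4 6 17, 5 6 14, 3 5 15] → take 4 7 (8); add 7.
Step 4: frontier [2 3 14, 4 6 17, 5 6 14, 3 5 15, 3 7 14] → take 2 3 (14); add 3.
Step 5: frontier [3 6 11, 1 3 17, 4 6 17, 5 6 14] → take 3 6 (11); add 6.
Step 6: frontier [1 3 17] → take 1 3 (17); add 1.
The 2nd edge added is 2 5.

2-5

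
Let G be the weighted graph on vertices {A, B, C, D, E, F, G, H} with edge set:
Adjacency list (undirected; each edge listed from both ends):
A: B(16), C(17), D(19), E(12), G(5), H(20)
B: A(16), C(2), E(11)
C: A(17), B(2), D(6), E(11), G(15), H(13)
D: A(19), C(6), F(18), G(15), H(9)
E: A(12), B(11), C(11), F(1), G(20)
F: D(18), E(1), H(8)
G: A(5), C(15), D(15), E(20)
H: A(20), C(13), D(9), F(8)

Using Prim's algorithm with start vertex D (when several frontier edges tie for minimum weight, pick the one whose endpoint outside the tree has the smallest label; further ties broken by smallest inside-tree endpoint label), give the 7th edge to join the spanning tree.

Grow the tree from D using Prim:
Step 1: cheapest edge leaving the tree is C D (6); add C.
Step 2: cheapest edge leaving the tree is B C (2); add B.
Step 3: cheapest edge leaving the tree is D H (9); add H.
Step 4: cheapest edge leaving the tree is F H (8); add F.
Step 5: cheapest edge leaving the tree is E F (1); add E.
Step 6: cheapest edge leaving the tree is A E (12); add A.
Step 7: cheapest edge leaving the tree is A G (5); add G.
The 7th edge added is A G.

A-G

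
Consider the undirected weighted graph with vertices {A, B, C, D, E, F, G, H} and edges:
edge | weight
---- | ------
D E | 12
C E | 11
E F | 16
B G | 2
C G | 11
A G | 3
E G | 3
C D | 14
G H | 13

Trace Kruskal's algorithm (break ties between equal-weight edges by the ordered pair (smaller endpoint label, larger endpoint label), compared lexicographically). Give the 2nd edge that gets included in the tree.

A-G

Kruskal's algorithm — process edges by increasing weight (ties by edge label):
B G (2): add — endpoints in different components.
A G (3): add — endpoints in different components.
E G (3): add — endpoints in different components.
C E (11): add — endpoints in different components.
C G (11): skip — C and G already connected.
D E (12): add — endpoints in different components.
G H (13): add — endpoints in different components.
C D (14): skip — C and D already connected.
E F (16): add — endpoints in different components.
The 2nd edge added is A G.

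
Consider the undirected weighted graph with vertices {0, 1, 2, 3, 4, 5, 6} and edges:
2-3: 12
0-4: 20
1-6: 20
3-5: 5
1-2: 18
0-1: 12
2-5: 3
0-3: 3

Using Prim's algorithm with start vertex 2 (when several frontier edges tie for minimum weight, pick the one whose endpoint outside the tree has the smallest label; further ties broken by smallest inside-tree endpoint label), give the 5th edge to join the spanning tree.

0-4

Prim, starting at 2.
Step 1: cheapest edge leaving the tree is 2-5 (3); add 5.
Step 2: cheapest edge leaving the tree is 3-5 (5); add 3.
Step 3: cheapest edge leaving the tree is 0-3 (3); add 0.
Step 4: cheapest edge leaving the tree is 0-1 (12); add 1.
Step 5: cheapest edge leaving the tree is 0-4 (20); add 4.
Step 6: cheapest edge leaving the tree is 1-6 (20); add 6.
The 5th edge added is 0-4.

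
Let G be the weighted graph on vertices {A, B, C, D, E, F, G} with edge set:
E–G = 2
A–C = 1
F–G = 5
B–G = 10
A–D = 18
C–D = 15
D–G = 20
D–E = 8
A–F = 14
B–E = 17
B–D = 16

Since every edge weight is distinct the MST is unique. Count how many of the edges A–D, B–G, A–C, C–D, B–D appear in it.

Sort edges by weight, then run Kruskal:
A–C (1): add — endpoints in different components.
E–G (2): add — endpoints in different components.
F–G (5): add — endpoints in different components.
D–E (8): add — endpoints in different components.
B–G (10): add — endpoints in different components.
A–F (14): add — endpoints in different components.
MST edge set: {A–C, E–G, F–G, D–E, B–G, A–F}.
Of the listed edges, {B–G, A–C} are in the MST → 2.

2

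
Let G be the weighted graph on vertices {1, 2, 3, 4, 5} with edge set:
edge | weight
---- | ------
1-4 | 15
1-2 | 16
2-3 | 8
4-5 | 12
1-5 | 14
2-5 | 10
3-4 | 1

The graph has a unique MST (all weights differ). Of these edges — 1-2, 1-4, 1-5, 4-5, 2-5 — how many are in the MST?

Kruskal's algorithm — process edges by increasing weight (ties by edge label):
3-4 (1): add. Components now {1} {2} {3,4} {5}
2-3 (8): add. Components now {1} {2,3,4} {5}
2-5 (10): add. Components now {1} {2,3,4,5}
4-5 (12): skip — 4 and 5 already connected.
1-5 (14): add. Components now {1,2,3,4,5}
MST edge set: {3-4, 2-3, 2-5, 1-5}.
Of the listed edges, {1-5, 2-5} are in the MST → 2.

2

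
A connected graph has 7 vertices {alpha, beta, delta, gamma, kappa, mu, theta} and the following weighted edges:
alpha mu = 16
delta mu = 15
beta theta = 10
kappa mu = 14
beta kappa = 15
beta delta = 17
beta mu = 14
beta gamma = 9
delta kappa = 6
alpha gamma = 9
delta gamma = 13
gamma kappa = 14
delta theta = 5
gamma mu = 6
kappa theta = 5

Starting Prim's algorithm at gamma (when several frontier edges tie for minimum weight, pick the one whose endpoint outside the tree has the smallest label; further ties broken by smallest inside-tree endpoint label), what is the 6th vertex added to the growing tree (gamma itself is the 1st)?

delta

Prim, starting at gamma.
Step 1: cheapest edge leaving the tree is gamma mu (6); add mu.
Step 2: cheapest edge leaving the tree is alpha gamma (9); add alpha.
Step 3: cheapest edge leaving the tree is beta gamma (9); add beta.
Step 4: cheapest edge leaving the tree is beta theta (10); add theta.
Step 5: cheapest edge leaving the tree is delta theta (5); add delta.
Step 6: cheapest edge leaving the tree is kappa theta (5); add kappa.
Vertex order: gamma, mu, alpha, beta, theta, delta, kappa. The 6th vertex is delta.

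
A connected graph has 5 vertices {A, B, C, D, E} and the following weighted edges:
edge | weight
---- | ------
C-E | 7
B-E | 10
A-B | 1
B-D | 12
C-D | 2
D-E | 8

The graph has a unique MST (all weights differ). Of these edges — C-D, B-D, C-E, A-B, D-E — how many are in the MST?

Sort edges by weight, then run Kruskal:
A-B (1): add — endpoints in different components.
C-D (2): add — endpoints in different components.
C-E (7): add — endpoints in different components.
D-E (8): skip — D and E already connected.
B-E (10): add — endpoints in different components.
MST edge set: {A-B, C-D, C-E, B-E}.
Of the listed edges, {C-D, C-E, A-B} are in the MST → 3.

3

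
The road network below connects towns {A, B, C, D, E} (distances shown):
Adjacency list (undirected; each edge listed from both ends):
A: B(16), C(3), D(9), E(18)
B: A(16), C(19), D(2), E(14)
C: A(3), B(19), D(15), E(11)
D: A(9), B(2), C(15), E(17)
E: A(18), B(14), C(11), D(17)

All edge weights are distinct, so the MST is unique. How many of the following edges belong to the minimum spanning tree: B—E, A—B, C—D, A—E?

Kruskal: consider edges lightest-first.
B—D (2): add. Components now {A} {B,D} {C} {E}
A—C (3): add. Components now {A,C} {B,D} {E}
A—D (9): add. Components now {A,B,C,D} {E}
C—E (11): add. Components now {A,B,C,D,E}
MST edge set: {B—D, A—C, A—D, C—E}.
Of the listed edges, {} are in the MST → 0.

0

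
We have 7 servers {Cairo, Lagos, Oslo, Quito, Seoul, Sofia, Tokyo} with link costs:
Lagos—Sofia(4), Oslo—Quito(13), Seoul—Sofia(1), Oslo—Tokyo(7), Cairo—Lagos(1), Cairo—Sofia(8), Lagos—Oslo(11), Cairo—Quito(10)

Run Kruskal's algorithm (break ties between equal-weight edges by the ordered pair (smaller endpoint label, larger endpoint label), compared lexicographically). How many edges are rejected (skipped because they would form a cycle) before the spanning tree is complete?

1

Kruskal's algorithm — process edges by increasing weight (ties by edge label):
Cairo—Lagos (1): add — endpoints in different components.
Seoul—Sofia (1): add — endpoints in different components.
Lagos—Sofia (4): add — endpoints in different components.
Oslo—Tokyo (7): add — endpoints in different components.
Cairo—Sofia (8): skip — Sofia and Cairo already connected.
Cairo—Quito (10): add — endpoints in different components.
Lagos—Oslo (11): add — endpoints in different components.
Edges rejected before the tree was complete: 1.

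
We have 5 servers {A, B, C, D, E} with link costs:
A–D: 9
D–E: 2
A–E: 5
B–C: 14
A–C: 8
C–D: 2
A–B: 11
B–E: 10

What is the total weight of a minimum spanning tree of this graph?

19

Kruskal: consider edges lightest-first.
C–D (2): add — endpoints in different components.
D–E (2): add — endpoints in different components.
A–E (5): add — endpoints in different components.
A–C (8): skip — A and C already connected.
A–D (9): skip — A and D already connected.
B–E (10): add — endpoints in different components.
MST edges: C–D, D–E, A–E, B–E; total weight 2+2+5+10 = 19.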